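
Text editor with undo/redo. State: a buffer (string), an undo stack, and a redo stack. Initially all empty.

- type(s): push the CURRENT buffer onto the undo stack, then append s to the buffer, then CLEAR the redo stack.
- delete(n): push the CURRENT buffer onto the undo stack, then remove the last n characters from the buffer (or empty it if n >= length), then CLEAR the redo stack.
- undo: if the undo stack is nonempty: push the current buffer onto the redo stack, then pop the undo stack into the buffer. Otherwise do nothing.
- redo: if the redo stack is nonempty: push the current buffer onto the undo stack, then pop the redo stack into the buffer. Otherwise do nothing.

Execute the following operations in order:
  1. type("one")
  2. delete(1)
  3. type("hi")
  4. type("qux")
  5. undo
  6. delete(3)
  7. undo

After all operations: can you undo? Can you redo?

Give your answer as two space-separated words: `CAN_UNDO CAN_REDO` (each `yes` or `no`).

Answer: yes yes

Derivation:
After op 1 (type): buf='one' undo_depth=1 redo_depth=0
After op 2 (delete): buf='on' undo_depth=2 redo_depth=0
After op 3 (type): buf='onhi' undo_depth=3 redo_depth=0
After op 4 (type): buf='onhiqux' undo_depth=4 redo_depth=0
After op 5 (undo): buf='onhi' undo_depth=3 redo_depth=1
After op 6 (delete): buf='o' undo_depth=4 redo_depth=0
After op 7 (undo): buf='onhi' undo_depth=3 redo_depth=1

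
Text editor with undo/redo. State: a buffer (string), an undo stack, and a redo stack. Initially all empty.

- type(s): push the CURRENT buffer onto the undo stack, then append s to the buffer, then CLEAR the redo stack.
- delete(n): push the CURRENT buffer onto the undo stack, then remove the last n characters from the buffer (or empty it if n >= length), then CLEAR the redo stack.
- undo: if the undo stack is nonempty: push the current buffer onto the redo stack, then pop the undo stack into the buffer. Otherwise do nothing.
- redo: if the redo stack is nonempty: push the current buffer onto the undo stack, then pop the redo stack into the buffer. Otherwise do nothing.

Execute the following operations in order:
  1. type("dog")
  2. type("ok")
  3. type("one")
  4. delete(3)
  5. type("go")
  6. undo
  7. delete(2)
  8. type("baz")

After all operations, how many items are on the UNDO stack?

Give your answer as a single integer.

Answer: 6

Derivation:
After op 1 (type): buf='dog' undo_depth=1 redo_depth=0
After op 2 (type): buf='dogok' undo_depth=2 redo_depth=0
After op 3 (type): buf='dogokone' undo_depth=3 redo_depth=0
After op 4 (delete): buf='dogok' undo_depth=4 redo_depth=0
After op 5 (type): buf='dogokgo' undo_depth=5 redo_depth=0
After op 6 (undo): buf='dogok' undo_depth=4 redo_depth=1
After op 7 (delete): buf='dog' undo_depth=5 redo_depth=0
After op 8 (type): buf='dogbaz' undo_depth=6 redo_depth=0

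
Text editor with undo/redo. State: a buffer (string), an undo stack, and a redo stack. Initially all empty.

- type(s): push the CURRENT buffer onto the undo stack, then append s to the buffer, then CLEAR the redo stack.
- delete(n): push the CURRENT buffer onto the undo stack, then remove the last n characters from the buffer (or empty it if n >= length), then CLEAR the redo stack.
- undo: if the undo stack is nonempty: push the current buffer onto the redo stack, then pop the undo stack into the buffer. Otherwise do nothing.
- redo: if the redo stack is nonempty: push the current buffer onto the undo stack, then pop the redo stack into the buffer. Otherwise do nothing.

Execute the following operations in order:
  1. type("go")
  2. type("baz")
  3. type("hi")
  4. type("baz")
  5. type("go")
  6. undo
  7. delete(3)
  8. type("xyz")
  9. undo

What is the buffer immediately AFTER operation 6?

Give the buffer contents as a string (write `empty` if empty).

After op 1 (type): buf='go' undo_depth=1 redo_depth=0
After op 2 (type): buf='gobaz' undo_depth=2 redo_depth=0
After op 3 (type): buf='gobazhi' undo_depth=3 redo_depth=0
After op 4 (type): buf='gobazhibaz' undo_depth=4 redo_depth=0
After op 5 (type): buf='gobazhibazgo' undo_depth=5 redo_depth=0
After op 6 (undo): buf='gobazhibaz' undo_depth=4 redo_depth=1

Answer: gobazhibaz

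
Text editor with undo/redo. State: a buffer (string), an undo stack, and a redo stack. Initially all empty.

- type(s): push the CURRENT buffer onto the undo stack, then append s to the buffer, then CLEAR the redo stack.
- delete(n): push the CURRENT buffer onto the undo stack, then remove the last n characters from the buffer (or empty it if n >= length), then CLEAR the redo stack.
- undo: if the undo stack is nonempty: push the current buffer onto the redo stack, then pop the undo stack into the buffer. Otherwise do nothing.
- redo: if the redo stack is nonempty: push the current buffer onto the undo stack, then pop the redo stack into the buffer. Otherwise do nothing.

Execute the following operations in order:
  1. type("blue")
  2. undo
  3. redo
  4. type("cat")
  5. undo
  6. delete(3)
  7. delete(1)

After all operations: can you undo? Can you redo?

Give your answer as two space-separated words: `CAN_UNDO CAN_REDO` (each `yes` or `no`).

Answer: yes no

Derivation:
After op 1 (type): buf='blue' undo_depth=1 redo_depth=0
After op 2 (undo): buf='(empty)' undo_depth=0 redo_depth=1
After op 3 (redo): buf='blue' undo_depth=1 redo_depth=0
After op 4 (type): buf='bluecat' undo_depth=2 redo_depth=0
After op 5 (undo): buf='blue' undo_depth=1 redo_depth=1
After op 6 (delete): buf='b' undo_depth=2 redo_depth=0
After op 7 (delete): buf='(empty)' undo_depth=3 redo_depth=0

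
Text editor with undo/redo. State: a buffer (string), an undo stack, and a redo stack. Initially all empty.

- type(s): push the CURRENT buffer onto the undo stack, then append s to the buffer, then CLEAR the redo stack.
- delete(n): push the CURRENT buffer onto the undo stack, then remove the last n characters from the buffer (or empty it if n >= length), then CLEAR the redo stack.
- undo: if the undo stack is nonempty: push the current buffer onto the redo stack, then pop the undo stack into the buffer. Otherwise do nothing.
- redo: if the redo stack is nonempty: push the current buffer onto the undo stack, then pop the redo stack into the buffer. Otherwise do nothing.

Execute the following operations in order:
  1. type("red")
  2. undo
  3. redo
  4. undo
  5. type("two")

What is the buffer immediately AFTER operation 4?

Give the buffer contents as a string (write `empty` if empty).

Answer: empty

Derivation:
After op 1 (type): buf='red' undo_depth=1 redo_depth=0
After op 2 (undo): buf='(empty)' undo_depth=0 redo_depth=1
After op 3 (redo): buf='red' undo_depth=1 redo_depth=0
After op 4 (undo): buf='(empty)' undo_depth=0 redo_depth=1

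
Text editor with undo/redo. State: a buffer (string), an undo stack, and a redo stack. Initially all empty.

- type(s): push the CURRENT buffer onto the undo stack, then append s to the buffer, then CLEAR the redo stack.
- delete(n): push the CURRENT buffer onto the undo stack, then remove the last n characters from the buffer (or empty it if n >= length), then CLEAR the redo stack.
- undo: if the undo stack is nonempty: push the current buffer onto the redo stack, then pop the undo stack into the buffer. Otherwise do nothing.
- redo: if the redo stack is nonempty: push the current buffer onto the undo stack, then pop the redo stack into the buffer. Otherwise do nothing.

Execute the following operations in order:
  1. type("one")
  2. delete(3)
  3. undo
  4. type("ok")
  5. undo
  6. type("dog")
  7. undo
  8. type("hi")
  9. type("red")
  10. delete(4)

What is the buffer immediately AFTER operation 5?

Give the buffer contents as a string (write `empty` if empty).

After op 1 (type): buf='one' undo_depth=1 redo_depth=0
After op 2 (delete): buf='(empty)' undo_depth=2 redo_depth=0
After op 3 (undo): buf='one' undo_depth=1 redo_depth=1
After op 4 (type): buf='oneok' undo_depth=2 redo_depth=0
After op 5 (undo): buf='one' undo_depth=1 redo_depth=1

Answer: one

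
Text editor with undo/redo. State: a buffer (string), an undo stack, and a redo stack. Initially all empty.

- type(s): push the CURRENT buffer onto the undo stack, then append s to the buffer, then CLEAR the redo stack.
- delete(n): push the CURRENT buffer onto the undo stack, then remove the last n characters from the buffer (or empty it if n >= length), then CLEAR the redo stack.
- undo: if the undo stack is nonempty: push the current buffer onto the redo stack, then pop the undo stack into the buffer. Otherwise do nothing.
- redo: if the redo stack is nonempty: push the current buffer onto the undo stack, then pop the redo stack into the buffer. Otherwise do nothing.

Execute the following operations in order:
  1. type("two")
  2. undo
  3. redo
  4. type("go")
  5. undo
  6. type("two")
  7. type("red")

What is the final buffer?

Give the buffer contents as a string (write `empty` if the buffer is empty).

After op 1 (type): buf='two' undo_depth=1 redo_depth=0
After op 2 (undo): buf='(empty)' undo_depth=0 redo_depth=1
After op 3 (redo): buf='two' undo_depth=1 redo_depth=0
After op 4 (type): buf='twogo' undo_depth=2 redo_depth=0
After op 5 (undo): buf='two' undo_depth=1 redo_depth=1
After op 6 (type): buf='twotwo' undo_depth=2 redo_depth=0
After op 7 (type): buf='twotwored' undo_depth=3 redo_depth=0

Answer: twotwored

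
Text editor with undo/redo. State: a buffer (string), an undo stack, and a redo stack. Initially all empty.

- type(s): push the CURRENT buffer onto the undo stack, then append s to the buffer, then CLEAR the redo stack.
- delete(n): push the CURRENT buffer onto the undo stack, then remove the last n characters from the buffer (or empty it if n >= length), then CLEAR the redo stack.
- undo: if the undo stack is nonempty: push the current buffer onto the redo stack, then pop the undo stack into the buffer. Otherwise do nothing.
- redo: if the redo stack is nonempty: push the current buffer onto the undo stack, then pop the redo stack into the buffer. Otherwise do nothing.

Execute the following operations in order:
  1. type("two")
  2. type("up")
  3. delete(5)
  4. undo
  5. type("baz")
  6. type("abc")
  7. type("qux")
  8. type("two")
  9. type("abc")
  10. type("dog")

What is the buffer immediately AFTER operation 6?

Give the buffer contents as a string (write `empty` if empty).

Answer: twoupbazabc

Derivation:
After op 1 (type): buf='two' undo_depth=1 redo_depth=0
After op 2 (type): buf='twoup' undo_depth=2 redo_depth=0
After op 3 (delete): buf='(empty)' undo_depth=3 redo_depth=0
After op 4 (undo): buf='twoup' undo_depth=2 redo_depth=1
After op 5 (type): buf='twoupbaz' undo_depth=3 redo_depth=0
After op 6 (type): buf='twoupbazabc' undo_depth=4 redo_depth=0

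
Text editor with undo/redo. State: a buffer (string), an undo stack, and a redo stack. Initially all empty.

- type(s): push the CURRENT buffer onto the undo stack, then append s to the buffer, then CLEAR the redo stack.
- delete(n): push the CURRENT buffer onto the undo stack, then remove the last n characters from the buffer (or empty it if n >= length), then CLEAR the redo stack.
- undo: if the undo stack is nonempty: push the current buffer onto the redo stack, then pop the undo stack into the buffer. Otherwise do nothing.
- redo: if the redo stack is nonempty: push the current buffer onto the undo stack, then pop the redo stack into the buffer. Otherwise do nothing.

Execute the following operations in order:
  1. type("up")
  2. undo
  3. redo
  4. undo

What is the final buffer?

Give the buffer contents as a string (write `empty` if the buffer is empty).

Answer: empty

Derivation:
After op 1 (type): buf='up' undo_depth=1 redo_depth=0
After op 2 (undo): buf='(empty)' undo_depth=0 redo_depth=1
After op 3 (redo): buf='up' undo_depth=1 redo_depth=0
After op 4 (undo): buf='(empty)' undo_depth=0 redo_depth=1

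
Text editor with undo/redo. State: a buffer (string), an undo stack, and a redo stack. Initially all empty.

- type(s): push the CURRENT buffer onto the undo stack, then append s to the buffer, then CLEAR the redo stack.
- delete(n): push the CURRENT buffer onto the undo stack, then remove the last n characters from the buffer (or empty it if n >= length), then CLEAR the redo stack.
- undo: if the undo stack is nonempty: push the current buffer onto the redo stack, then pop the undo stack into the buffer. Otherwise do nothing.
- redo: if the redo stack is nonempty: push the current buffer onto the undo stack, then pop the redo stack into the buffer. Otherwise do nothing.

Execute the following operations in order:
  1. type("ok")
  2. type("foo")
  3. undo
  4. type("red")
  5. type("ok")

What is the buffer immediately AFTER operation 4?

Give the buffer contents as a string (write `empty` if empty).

After op 1 (type): buf='ok' undo_depth=1 redo_depth=0
After op 2 (type): buf='okfoo' undo_depth=2 redo_depth=0
After op 3 (undo): buf='ok' undo_depth=1 redo_depth=1
After op 4 (type): buf='okred' undo_depth=2 redo_depth=0

Answer: okred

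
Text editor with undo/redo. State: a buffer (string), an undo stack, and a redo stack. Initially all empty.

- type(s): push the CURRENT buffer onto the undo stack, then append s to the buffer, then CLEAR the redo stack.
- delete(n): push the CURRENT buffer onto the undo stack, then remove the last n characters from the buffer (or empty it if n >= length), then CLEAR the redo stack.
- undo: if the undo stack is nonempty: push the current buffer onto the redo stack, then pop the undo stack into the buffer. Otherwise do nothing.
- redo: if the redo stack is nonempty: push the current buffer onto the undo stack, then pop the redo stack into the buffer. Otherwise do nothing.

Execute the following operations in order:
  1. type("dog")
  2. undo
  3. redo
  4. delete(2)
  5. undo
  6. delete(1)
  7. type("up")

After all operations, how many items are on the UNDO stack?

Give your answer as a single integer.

After op 1 (type): buf='dog' undo_depth=1 redo_depth=0
After op 2 (undo): buf='(empty)' undo_depth=0 redo_depth=1
After op 3 (redo): buf='dog' undo_depth=1 redo_depth=0
After op 4 (delete): buf='d' undo_depth=2 redo_depth=0
After op 5 (undo): buf='dog' undo_depth=1 redo_depth=1
After op 6 (delete): buf='do' undo_depth=2 redo_depth=0
After op 7 (type): buf='doup' undo_depth=3 redo_depth=0

Answer: 3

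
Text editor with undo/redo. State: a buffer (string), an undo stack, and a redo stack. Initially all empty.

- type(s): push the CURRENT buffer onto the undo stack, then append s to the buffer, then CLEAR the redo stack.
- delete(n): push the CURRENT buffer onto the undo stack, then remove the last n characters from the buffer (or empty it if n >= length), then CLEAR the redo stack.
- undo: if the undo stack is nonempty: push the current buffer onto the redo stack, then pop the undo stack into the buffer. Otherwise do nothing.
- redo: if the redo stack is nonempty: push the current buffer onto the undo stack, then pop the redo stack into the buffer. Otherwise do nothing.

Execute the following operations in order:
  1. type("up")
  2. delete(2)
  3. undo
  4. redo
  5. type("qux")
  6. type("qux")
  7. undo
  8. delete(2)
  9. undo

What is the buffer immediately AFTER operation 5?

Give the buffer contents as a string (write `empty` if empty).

Answer: qux

Derivation:
After op 1 (type): buf='up' undo_depth=1 redo_depth=0
After op 2 (delete): buf='(empty)' undo_depth=2 redo_depth=0
After op 3 (undo): buf='up' undo_depth=1 redo_depth=1
After op 4 (redo): buf='(empty)' undo_depth=2 redo_depth=0
After op 5 (type): buf='qux' undo_depth=3 redo_depth=0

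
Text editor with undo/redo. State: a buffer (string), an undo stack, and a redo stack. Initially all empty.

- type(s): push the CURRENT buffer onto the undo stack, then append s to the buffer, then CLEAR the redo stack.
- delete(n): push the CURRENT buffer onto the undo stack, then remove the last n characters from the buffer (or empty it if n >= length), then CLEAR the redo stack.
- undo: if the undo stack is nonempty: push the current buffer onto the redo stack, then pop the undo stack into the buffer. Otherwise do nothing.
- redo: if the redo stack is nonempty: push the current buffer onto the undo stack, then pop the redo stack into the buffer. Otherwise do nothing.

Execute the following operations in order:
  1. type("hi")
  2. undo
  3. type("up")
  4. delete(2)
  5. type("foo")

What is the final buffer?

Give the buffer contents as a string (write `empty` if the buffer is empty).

After op 1 (type): buf='hi' undo_depth=1 redo_depth=0
After op 2 (undo): buf='(empty)' undo_depth=0 redo_depth=1
After op 3 (type): buf='up' undo_depth=1 redo_depth=0
After op 4 (delete): buf='(empty)' undo_depth=2 redo_depth=0
After op 5 (type): buf='foo' undo_depth=3 redo_depth=0

Answer: foo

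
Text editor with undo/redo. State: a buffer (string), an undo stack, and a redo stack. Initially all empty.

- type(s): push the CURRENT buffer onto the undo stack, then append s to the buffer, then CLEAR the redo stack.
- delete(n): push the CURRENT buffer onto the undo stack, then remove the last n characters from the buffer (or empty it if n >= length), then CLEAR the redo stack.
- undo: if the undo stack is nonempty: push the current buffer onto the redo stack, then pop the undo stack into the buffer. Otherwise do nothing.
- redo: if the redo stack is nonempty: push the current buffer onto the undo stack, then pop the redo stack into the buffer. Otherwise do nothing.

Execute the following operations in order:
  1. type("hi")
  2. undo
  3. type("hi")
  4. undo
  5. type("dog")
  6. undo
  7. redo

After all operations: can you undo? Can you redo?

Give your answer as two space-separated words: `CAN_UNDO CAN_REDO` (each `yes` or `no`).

Answer: yes no

Derivation:
After op 1 (type): buf='hi' undo_depth=1 redo_depth=0
After op 2 (undo): buf='(empty)' undo_depth=0 redo_depth=1
After op 3 (type): buf='hi' undo_depth=1 redo_depth=0
After op 4 (undo): buf='(empty)' undo_depth=0 redo_depth=1
After op 5 (type): buf='dog' undo_depth=1 redo_depth=0
After op 6 (undo): buf='(empty)' undo_depth=0 redo_depth=1
After op 7 (redo): buf='dog' undo_depth=1 redo_depth=0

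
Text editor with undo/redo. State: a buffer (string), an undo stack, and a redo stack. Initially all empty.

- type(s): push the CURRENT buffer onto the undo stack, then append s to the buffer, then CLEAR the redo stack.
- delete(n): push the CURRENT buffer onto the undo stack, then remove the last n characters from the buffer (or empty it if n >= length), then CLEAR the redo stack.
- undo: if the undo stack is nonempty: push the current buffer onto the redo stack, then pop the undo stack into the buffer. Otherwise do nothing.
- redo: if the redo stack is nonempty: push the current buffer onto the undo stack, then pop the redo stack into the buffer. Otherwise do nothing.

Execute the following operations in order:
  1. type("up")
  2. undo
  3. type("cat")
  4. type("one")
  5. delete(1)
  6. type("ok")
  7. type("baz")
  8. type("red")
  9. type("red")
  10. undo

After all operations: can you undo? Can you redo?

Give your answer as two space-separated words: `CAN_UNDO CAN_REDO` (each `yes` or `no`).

Answer: yes yes

Derivation:
After op 1 (type): buf='up' undo_depth=1 redo_depth=0
After op 2 (undo): buf='(empty)' undo_depth=0 redo_depth=1
After op 3 (type): buf='cat' undo_depth=1 redo_depth=0
After op 4 (type): buf='catone' undo_depth=2 redo_depth=0
After op 5 (delete): buf='caton' undo_depth=3 redo_depth=0
After op 6 (type): buf='catonok' undo_depth=4 redo_depth=0
After op 7 (type): buf='catonokbaz' undo_depth=5 redo_depth=0
After op 8 (type): buf='catonokbazred' undo_depth=6 redo_depth=0
After op 9 (type): buf='catonokbazredred' undo_depth=7 redo_depth=0
After op 10 (undo): buf='catonokbazred' undo_depth=6 redo_depth=1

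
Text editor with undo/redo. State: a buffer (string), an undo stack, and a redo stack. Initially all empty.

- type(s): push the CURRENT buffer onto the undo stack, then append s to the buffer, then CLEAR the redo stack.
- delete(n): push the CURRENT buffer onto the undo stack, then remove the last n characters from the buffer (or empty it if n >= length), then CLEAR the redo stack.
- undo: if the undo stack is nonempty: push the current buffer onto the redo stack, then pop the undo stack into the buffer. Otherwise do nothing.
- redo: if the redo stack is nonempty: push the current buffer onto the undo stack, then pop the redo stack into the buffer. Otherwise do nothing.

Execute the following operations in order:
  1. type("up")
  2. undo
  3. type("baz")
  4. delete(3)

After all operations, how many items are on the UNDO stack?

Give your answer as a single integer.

Answer: 2

Derivation:
After op 1 (type): buf='up' undo_depth=1 redo_depth=0
After op 2 (undo): buf='(empty)' undo_depth=0 redo_depth=1
After op 3 (type): buf='baz' undo_depth=1 redo_depth=0
After op 4 (delete): buf='(empty)' undo_depth=2 redo_depth=0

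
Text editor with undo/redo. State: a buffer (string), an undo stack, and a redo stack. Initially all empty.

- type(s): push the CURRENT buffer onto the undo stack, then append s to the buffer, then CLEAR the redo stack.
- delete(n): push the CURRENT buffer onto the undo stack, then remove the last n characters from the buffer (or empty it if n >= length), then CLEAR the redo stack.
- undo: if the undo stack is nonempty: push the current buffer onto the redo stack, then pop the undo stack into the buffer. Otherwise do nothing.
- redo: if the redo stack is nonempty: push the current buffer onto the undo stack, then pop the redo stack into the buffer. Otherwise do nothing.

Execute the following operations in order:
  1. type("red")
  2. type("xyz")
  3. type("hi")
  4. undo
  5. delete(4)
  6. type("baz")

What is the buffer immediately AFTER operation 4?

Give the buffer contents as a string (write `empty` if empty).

After op 1 (type): buf='red' undo_depth=1 redo_depth=0
After op 2 (type): buf='redxyz' undo_depth=2 redo_depth=0
After op 3 (type): buf='redxyzhi' undo_depth=3 redo_depth=0
After op 4 (undo): buf='redxyz' undo_depth=2 redo_depth=1

Answer: redxyz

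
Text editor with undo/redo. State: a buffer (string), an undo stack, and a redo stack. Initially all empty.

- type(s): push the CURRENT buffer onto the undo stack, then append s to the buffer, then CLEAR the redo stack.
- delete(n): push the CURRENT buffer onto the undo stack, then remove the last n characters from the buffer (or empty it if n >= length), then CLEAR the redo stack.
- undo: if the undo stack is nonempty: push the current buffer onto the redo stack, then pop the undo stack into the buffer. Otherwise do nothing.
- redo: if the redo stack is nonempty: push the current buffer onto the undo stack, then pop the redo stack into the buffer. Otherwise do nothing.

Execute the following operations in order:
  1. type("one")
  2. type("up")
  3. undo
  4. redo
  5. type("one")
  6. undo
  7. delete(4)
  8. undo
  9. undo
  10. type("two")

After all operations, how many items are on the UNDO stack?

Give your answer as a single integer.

Answer: 2

Derivation:
After op 1 (type): buf='one' undo_depth=1 redo_depth=0
After op 2 (type): buf='oneup' undo_depth=2 redo_depth=0
After op 3 (undo): buf='one' undo_depth=1 redo_depth=1
After op 4 (redo): buf='oneup' undo_depth=2 redo_depth=0
After op 5 (type): buf='oneupone' undo_depth=3 redo_depth=0
After op 6 (undo): buf='oneup' undo_depth=2 redo_depth=1
After op 7 (delete): buf='o' undo_depth=3 redo_depth=0
After op 8 (undo): buf='oneup' undo_depth=2 redo_depth=1
After op 9 (undo): buf='one' undo_depth=1 redo_depth=2
After op 10 (type): buf='onetwo' undo_depth=2 redo_depth=0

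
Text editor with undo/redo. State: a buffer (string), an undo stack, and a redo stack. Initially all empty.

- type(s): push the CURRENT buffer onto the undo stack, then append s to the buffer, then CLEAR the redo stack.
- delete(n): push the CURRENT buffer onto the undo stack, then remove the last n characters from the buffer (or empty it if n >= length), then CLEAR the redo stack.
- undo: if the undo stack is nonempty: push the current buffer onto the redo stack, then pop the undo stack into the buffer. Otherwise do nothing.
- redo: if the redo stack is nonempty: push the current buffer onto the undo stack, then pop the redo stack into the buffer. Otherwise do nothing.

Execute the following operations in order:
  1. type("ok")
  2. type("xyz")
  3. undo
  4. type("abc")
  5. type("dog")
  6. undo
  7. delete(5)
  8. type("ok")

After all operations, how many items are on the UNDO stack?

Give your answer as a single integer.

Answer: 4

Derivation:
After op 1 (type): buf='ok' undo_depth=1 redo_depth=0
After op 2 (type): buf='okxyz' undo_depth=2 redo_depth=0
After op 3 (undo): buf='ok' undo_depth=1 redo_depth=1
After op 4 (type): buf='okabc' undo_depth=2 redo_depth=0
After op 5 (type): buf='okabcdog' undo_depth=3 redo_depth=0
After op 6 (undo): buf='okabc' undo_depth=2 redo_depth=1
After op 7 (delete): buf='(empty)' undo_depth=3 redo_depth=0
After op 8 (type): buf='ok' undo_depth=4 redo_depth=0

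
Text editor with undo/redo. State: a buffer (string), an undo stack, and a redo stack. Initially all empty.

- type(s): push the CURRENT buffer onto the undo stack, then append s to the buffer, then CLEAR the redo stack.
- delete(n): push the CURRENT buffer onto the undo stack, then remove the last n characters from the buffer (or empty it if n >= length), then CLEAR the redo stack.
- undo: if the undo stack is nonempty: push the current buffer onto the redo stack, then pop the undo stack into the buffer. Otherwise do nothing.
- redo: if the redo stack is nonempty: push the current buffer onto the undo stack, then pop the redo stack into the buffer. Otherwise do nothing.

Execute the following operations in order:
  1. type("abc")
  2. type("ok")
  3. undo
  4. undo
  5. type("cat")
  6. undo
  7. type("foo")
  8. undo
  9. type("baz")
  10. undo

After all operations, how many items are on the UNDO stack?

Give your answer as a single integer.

After op 1 (type): buf='abc' undo_depth=1 redo_depth=0
After op 2 (type): buf='abcok' undo_depth=2 redo_depth=0
After op 3 (undo): buf='abc' undo_depth=1 redo_depth=1
After op 4 (undo): buf='(empty)' undo_depth=0 redo_depth=2
After op 5 (type): buf='cat' undo_depth=1 redo_depth=0
After op 6 (undo): buf='(empty)' undo_depth=0 redo_depth=1
After op 7 (type): buf='foo' undo_depth=1 redo_depth=0
After op 8 (undo): buf='(empty)' undo_depth=0 redo_depth=1
After op 9 (type): buf='baz' undo_depth=1 redo_depth=0
After op 10 (undo): buf='(empty)' undo_depth=0 redo_depth=1

Answer: 0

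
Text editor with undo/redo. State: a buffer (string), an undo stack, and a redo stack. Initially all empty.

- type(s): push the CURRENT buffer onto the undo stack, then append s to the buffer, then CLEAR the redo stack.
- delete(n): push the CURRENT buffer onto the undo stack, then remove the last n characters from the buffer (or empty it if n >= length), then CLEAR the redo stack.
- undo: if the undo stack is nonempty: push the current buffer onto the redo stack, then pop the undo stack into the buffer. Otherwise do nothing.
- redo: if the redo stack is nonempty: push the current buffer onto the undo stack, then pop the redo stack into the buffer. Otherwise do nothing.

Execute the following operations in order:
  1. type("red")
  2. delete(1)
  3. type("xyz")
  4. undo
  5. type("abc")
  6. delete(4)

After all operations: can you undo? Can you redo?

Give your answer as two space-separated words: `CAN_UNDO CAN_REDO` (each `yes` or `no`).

After op 1 (type): buf='red' undo_depth=1 redo_depth=0
After op 2 (delete): buf='re' undo_depth=2 redo_depth=0
After op 3 (type): buf='rexyz' undo_depth=3 redo_depth=0
After op 4 (undo): buf='re' undo_depth=2 redo_depth=1
After op 5 (type): buf='reabc' undo_depth=3 redo_depth=0
After op 6 (delete): buf='r' undo_depth=4 redo_depth=0

Answer: yes no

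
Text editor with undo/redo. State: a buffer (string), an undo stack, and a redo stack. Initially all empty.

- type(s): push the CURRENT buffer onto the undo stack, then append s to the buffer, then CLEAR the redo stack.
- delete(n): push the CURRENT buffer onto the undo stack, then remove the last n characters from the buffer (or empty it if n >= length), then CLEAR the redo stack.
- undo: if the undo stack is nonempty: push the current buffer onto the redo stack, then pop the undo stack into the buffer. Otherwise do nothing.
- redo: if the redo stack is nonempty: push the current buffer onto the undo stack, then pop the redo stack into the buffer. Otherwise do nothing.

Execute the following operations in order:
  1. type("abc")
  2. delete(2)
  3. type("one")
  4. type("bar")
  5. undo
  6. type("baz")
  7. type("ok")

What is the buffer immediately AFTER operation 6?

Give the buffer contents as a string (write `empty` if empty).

After op 1 (type): buf='abc' undo_depth=1 redo_depth=0
After op 2 (delete): buf='a' undo_depth=2 redo_depth=0
After op 3 (type): buf='aone' undo_depth=3 redo_depth=0
After op 4 (type): buf='aonebar' undo_depth=4 redo_depth=0
After op 5 (undo): buf='aone' undo_depth=3 redo_depth=1
After op 6 (type): buf='aonebaz' undo_depth=4 redo_depth=0

Answer: aonebaz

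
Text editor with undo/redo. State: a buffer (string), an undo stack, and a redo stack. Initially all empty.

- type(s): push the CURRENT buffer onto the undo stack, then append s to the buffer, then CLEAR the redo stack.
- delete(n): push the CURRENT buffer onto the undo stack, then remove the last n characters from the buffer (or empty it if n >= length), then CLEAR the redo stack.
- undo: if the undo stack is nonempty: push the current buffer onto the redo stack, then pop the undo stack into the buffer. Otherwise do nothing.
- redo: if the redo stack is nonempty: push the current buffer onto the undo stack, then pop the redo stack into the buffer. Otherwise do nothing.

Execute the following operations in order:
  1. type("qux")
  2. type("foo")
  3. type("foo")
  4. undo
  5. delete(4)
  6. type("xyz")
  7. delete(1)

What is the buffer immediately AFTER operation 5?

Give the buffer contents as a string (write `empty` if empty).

After op 1 (type): buf='qux' undo_depth=1 redo_depth=0
After op 2 (type): buf='quxfoo' undo_depth=2 redo_depth=0
After op 3 (type): buf='quxfoofoo' undo_depth=3 redo_depth=0
After op 4 (undo): buf='quxfoo' undo_depth=2 redo_depth=1
After op 5 (delete): buf='qu' undo_depth=3 redo_depth=0

Answer: qu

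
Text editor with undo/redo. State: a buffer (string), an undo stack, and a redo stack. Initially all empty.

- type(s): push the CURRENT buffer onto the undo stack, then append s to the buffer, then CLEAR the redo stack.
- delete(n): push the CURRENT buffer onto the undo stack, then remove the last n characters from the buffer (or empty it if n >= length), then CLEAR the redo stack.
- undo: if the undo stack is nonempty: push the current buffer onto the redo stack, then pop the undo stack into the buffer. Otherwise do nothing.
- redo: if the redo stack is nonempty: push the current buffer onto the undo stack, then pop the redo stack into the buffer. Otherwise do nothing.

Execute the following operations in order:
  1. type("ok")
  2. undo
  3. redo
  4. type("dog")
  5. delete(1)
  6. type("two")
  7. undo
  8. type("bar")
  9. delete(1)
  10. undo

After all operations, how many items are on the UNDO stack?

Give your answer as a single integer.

Answer: 4

Derivation:
After op 1 (type): buf='ok' undo_depth=1 redo_depth=0
After op 2 (undo): buf='(empty)' undo_depth=0 redo_depth=1
After op 3 (redo): buf='ok' undo_depth=1 redo_depth=0
After op 4 (type): buf='okdog' undo_depth=2 redo_depth=0
After op 5 (delete): buf='okdo' undo_depth=3 redo_depth=0
After op 6 (type): buf='okdotwo' undo_depth=4 redo_depth=0
After op 7 (undo): buf='okdo' undo_depth=3 redo_depth=1
After op 8 (type): buf='okdobar' undo_depth=4 redo_depth=0
After op 9 (delete): buf='okdoba' undo_depth=5 redo_depth=0
After op 10 (undo): buf='okdobar' undo_depth=4 redo_depth=1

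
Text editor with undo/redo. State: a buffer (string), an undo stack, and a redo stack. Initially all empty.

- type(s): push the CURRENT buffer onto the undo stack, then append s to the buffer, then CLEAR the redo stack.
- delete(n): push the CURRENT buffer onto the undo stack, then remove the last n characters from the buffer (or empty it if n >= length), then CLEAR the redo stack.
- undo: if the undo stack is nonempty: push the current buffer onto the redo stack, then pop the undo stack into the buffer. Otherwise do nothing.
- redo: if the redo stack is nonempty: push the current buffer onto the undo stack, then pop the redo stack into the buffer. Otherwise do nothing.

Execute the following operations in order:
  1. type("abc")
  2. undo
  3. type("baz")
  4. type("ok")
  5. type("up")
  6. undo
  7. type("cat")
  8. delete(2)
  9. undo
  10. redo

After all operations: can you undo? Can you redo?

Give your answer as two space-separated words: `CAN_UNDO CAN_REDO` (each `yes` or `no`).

After op 1 (type): buf='abc' undo_depth=1 redo_depth=0
After op 2 (undo): buf='(empty)' undo_depth=0 redo_depth=1
After op 3 (type): buf='baz' undo_depth=1 redo_depth=0
After op 4 (type): buf='bazok' undo_depth=2 redo_depth=0
After op 5 (type): buf='bazokup' undo_depth=3 redo_depth=0
After op 6 (undo): buf='bazok' undo_depth=2 redo_depth=1
After op 7 (type): buf='bazokcat' undo_depth=3 redo_depth=0
After op 8 (delete): buf='bazokc' undo_depth=4 redo_depth=0
After op 9 (undo): buf='bazokcat' undo_depth=3 redo_depth=1
After op 10 (redo): buf='bazokc' undo_depth=4 redo_depth=0

Answer: yes no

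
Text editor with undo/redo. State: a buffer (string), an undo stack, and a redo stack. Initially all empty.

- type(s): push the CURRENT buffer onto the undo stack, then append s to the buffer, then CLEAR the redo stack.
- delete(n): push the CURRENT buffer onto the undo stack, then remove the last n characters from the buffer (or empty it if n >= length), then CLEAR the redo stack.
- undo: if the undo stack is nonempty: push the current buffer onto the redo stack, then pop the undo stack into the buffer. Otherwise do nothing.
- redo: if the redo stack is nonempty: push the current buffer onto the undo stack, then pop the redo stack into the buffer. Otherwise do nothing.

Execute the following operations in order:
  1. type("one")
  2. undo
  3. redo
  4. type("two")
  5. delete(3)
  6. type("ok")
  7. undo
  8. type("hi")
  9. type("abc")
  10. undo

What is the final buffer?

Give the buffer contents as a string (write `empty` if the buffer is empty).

After op 1 (type): buf='one' undo_depth=1 redo_depth=0
After op 2 (undo): buf='(empty)' undo_depth=0 redo_depth=1
After op 3 (redo): buf='one' undo_depth=1 redo_depth=0
After op 4 (type): buf='onetwo' undo_depth=2 redo_depth=0
After op 5 (delete): buf='one' undo_depth=3 redo_depth=0
After op 6 (type): buf='oneok' undo_depth=4 redo_depth=0
After op 7 (undo): buf='one' undo_depth=3 redo_depth=1
After op 8 (type): buf='onehi' undo_depth=4 redo_depth=0
After op 9 (type): buf='onehiabc' undo_depth=5 redo_depth=0
After op 10 (undo): buf='onehi' undo_depth=4 redo_depth=1

Answer: onehi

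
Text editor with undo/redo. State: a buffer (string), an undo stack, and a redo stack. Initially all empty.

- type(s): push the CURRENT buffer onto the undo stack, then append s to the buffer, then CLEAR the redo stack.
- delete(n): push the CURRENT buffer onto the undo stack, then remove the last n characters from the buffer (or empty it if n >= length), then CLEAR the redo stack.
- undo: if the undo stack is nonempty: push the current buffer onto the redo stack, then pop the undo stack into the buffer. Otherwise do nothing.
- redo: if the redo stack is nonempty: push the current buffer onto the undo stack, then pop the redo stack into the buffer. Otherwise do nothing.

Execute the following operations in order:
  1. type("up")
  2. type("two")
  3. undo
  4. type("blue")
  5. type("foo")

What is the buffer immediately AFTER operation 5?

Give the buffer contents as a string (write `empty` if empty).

Answer: upbluefoo

Derivation:
After op 1 (type): buf='up' undo_depth=1 redo_depth=0
After op 2 (type): buf='uptwo' undo_depth=2 redo_depth=0
After op 3 (undo): buf='up' undo_depth=1 redo_depth=1
After op 4 (type): buf='upblue' undo_depth=2 redo_depth=0
After op 5 (type): buf='upbluefoo' undo_depth=3 redo_depth=0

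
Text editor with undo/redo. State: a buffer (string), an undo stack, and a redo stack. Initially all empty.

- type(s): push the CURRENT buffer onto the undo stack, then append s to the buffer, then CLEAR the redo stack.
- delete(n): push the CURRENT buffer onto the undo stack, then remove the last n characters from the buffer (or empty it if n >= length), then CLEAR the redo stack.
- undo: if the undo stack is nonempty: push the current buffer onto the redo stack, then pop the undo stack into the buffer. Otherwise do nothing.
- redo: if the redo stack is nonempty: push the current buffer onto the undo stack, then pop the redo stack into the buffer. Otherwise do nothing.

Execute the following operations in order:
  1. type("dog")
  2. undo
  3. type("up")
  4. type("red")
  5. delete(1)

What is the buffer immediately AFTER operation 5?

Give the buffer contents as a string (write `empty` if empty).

After op 1 (type): buf='dog' undo_depth=1 redo_depth=0
After op 2 (undo): buf='(empty)' undo_depth=0 redo_depth=1
After op 3 (type): buf='up' undo_depth=1 redo_depth=0
After op 4 (type): buf='upred' undo_depth=2 redo_depth=0
After op 5 (delete): buf='upre' undo_depth=3 redo_depth=0

Answer: upre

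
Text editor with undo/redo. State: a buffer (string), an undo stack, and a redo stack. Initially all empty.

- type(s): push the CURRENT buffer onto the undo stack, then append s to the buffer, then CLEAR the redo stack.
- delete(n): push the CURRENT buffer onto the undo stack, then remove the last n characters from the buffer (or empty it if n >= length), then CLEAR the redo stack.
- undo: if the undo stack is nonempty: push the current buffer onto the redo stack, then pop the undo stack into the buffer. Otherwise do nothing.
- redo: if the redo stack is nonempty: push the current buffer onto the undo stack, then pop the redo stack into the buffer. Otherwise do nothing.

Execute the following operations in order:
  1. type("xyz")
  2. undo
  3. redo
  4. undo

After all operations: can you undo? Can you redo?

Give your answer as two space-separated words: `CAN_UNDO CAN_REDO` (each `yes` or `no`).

After op 1 (type): buf='xyz' undo_depth=1 redo_depth=0
After op 2 (undo): buf='(empty)' undo_depth=0 redo_depth=1
After op 3 (redo): buf='xyz' undo_depth=1 redo_depth=0
After op 4 (undo): buf='(empty)' undo_depth=0 redo_depth=1

Answer: no yes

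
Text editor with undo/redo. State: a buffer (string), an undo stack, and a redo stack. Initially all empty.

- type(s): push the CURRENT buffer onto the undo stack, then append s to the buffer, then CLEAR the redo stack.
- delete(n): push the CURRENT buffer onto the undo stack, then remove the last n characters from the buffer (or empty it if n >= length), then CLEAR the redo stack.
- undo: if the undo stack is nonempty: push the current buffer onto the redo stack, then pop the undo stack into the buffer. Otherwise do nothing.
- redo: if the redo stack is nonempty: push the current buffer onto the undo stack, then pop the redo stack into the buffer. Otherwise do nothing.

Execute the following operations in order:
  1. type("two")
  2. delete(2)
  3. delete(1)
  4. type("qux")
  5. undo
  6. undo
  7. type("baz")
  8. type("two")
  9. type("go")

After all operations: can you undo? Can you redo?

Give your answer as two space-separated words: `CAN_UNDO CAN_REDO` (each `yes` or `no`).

After op 1 (type): buf='two' undo_depth=1 redo_depth=0
After op 2 (delete): buf='t' undo_depth=2 redo_depth=0
After op 3 (delete): buf='(empty)' undo_depth=3 redo_depth=0
After op 4 (type): buf='qux' undo_depth=4 redo_depth=0
After op 5 (undo): buf='(empty)' undo_depth=3 redo_depth=1
After op 6 (undo): buf='t' undo_depth=2 redo_depth=2
After op 7 (type): buf='tbaz' undo_depth=3 redo_depth=0
After op 8 (type): buf='tbaztwo' undo_depth=4 redo_depth=0
After op 9 (type): buf='tbaztwogo' undo_depth=5 redo_depth=0

Answer: yes no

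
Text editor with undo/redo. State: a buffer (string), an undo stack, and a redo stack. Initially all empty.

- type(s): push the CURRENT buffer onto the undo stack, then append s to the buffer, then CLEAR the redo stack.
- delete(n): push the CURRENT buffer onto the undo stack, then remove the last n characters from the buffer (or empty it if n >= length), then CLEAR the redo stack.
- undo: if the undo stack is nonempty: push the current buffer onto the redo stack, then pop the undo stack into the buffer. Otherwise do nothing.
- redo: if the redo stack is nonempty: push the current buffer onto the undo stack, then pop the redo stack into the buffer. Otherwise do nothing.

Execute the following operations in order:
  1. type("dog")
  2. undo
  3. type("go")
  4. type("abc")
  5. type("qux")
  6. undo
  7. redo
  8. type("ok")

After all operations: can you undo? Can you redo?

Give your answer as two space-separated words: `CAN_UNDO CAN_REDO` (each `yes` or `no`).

Answer: yes no

Derivation:
After op 1 (type): buf='dog' undo_depth=1 redo_depth=0
After op 2 (undo): buf='(empty)' undo_depth=0 redo_depth=1
After op 3 (type): buf='go' undo_depth=1 redo_depth=0
After op 4 (type): buf='goabc' undo_depth=2 redo_depth=0
After op 5 (type): buf='goabcqux' undo_depth=3 redo_depth=0
After op 6 (undo): buf='goabc' undo_depth=2 redo_depth=1
After op 7 (redo): buf='goabcqux' undo_depth=3 redo_depth=0
After op 8 (type): buf='goabcquxok' undo_depth=4 redo_depth=0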